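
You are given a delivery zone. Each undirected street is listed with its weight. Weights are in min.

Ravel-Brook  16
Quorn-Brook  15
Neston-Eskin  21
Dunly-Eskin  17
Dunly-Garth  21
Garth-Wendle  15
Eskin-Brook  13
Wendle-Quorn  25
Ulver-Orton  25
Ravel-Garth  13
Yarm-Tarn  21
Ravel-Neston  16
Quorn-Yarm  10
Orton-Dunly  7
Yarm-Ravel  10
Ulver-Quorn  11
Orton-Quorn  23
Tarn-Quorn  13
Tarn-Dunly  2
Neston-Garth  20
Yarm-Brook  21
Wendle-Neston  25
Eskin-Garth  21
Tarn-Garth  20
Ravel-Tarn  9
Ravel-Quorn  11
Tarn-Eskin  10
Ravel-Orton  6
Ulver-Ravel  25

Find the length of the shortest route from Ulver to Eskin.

Enumerating some paths:
Ulver → Quorn → Brook → Eskin: 11+15+13 = 39
Ulver → Quorn → Ravel → Tarn → Eskin: 11+11+9+10 = 41
Ulver → Quorn → Tarn → Eskin: 11+13+10 = 34
Cheapest is Ulver → Quorn → Tarn → Eskin at 34 min.

34 min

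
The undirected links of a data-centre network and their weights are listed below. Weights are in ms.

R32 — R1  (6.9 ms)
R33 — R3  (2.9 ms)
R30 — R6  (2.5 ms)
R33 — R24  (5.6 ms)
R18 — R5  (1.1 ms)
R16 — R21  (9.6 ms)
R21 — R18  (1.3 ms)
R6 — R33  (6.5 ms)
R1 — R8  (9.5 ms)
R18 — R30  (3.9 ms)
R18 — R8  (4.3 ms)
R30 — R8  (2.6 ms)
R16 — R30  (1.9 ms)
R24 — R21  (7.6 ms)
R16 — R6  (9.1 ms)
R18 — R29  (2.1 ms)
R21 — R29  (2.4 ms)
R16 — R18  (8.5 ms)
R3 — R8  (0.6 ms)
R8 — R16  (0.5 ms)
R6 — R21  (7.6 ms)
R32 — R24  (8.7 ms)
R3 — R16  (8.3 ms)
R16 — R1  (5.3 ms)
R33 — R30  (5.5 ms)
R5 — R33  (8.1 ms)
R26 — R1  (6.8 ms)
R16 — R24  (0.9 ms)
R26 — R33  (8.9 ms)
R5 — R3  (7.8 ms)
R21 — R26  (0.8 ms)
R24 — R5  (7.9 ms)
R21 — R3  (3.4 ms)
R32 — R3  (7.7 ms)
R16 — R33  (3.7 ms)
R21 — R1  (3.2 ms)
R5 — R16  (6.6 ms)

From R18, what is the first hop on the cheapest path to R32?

Enumerating some paths:
R18 - R21 - R1 - R32: 1.3+3.2+6.9 = 11.4
R18 - R21 - R3 - R32: 1.3+3.4+7.7 = 12.4
R18 - R8 - R3 - R32: 4.3+0.6+7.7 = 12.6
R18 - R8 - R16 - R24 - R32: 4.3+0.5+0.9+8.7 = 14.4
The minimum is 11.4 ms via R18 - R21 - R1 - R32.
So from R18 the first move is to R21.

R21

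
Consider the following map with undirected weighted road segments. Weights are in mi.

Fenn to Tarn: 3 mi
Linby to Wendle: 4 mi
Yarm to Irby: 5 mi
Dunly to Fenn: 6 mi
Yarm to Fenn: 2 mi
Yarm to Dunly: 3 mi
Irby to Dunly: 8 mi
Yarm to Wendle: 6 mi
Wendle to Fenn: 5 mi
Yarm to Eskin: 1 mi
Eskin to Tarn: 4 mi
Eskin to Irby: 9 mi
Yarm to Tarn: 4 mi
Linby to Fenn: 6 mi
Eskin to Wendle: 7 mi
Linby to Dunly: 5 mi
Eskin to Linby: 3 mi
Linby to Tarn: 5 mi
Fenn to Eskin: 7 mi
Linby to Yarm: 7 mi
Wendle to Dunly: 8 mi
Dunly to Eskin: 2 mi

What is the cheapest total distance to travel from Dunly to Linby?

5 mi

Shortest distances from Dunly:
Dunly: 0
Eskin: 2  (via Dunly)
Yarm: 3  (via Dunly)
Fenn: 5  (via Yarm)
Linby: 5  (via Dunly)
Shortest route: Dunly → Linby = 5 mi.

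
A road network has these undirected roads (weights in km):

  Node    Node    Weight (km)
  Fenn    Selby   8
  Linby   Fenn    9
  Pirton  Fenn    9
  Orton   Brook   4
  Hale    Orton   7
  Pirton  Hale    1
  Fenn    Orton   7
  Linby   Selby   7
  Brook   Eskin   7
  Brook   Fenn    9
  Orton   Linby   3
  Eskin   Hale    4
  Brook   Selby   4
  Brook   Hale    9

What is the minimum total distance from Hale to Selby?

13 km

Settle nodes by increasing distance from Hale:
Hale: 0
Pirton: 1  (via Hale)
Eskin: 4  (via Hale)
Orton: 7  (via Hale)
Brook: 9  (via Hale)
Fenn: 10  (via Pirton)
Linby: 10  (via Orton)
Selby: 13  (via Brook)
Shortest route: Hale → Brook → Selby = 13 km.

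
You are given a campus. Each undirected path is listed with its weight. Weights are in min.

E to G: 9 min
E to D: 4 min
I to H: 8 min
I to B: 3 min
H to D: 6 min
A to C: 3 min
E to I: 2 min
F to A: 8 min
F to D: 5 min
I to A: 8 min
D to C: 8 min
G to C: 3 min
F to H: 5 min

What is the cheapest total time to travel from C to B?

Running Dijkstra from C:
C: 0
A: 3  (via C)
G: 3  (via C)
D: 8  (via C)
F: 11  (via A)
I: 11  (via A)
E: 12  (via G)
B: 14  (via I)
Shortest route: C–A–I–B = 14 min.

14 min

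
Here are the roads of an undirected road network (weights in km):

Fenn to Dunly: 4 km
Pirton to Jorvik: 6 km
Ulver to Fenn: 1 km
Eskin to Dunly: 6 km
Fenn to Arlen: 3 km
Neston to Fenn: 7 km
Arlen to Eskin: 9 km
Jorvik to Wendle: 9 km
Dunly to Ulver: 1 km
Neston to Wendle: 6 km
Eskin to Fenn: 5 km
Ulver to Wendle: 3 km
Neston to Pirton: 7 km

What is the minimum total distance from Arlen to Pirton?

17 km

Candidate routes:
Arlen - Fenn - Neston - Pirton: 3+7+7 = 17
Arlen - Fenn - Ulver - Wendle - Neston - Pirton: 3+1+3+6+7 = 20
Cheapest is Arlen - Fenn - Neston - Pirton at 17 km.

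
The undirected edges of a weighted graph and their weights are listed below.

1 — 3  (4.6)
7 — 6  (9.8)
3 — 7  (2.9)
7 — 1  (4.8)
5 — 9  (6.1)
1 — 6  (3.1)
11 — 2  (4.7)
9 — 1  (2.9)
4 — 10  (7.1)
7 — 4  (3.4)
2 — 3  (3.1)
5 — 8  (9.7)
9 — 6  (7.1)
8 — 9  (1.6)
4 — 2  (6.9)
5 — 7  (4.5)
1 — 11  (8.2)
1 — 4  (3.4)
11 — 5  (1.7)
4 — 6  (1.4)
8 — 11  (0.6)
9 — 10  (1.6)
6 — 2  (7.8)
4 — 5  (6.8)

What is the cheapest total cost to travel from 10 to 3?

Candidate routes:
10–9–8–11–5–7–3: 1.6+1.6+0.6+1.7+4.5+2.9 = 12.9
10–9–8–11–2–3: 1.6+1.6+0.6+4.7+3.1 = 11.6
10–9–1–7–3: 1.6+2.9+4.8+2.9 = 12.2
10–9–1–3: 1.6+2.9+4.6 = 9.1
The minimum is 9.1 via 10–9–1–3.

9.1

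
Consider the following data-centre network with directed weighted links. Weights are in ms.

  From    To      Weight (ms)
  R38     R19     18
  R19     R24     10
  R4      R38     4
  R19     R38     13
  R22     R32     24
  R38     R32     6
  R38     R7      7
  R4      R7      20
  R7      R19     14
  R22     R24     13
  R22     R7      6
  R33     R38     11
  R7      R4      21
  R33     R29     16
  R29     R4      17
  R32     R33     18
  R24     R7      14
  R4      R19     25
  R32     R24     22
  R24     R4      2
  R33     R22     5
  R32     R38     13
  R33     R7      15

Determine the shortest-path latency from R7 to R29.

65 ms

Candidate routes:
R7–R19–R38–R32–R33–R29: 14+13+6+18+16 = 67
R7–R4–R38–R32–R33–R29: 21+4+6+18+16 = 65
R7–R4–R19–R38–R32–R33–R29: 21+25+13+6+18+16 = 99
R7–R19–R24–R4–R38–R32–R33–R29: 14+10+2+4+6+18+16 = 70
Cheapest is R7–R4–R38–R32–R33–R29 at 65 ms.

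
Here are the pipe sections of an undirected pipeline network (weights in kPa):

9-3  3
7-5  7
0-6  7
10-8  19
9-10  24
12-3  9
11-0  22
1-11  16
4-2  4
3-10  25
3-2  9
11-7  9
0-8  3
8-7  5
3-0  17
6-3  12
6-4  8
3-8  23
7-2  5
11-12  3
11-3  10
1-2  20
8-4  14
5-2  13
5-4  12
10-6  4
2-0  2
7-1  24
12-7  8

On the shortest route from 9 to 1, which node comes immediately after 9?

Candidate routes:
9 → 3 → 12 → 11 → 1: 3+9+3+16 = 31
9 → 3 → 11 → 1: 3+10+16 = 29
The minimum is 29 kPa via 9 → 3 → 11 → 1.
So from 9 the first move is to 3.

3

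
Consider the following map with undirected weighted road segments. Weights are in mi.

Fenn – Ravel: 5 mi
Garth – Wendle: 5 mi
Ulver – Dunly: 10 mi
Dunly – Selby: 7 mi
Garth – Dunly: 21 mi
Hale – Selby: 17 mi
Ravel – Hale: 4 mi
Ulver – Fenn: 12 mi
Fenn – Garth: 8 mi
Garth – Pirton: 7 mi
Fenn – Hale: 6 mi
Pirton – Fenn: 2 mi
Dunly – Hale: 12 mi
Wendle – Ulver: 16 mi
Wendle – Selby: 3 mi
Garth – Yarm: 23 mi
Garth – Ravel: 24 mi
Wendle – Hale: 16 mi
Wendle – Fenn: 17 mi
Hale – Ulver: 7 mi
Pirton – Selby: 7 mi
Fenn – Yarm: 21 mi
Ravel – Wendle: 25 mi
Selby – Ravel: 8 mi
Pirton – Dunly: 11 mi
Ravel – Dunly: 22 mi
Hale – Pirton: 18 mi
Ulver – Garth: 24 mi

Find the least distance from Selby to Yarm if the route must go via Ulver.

Shortest Selby→Ulver: Selby–Dunly–Ulver = 17
Best Ulver to Yarm: Ulver–Fenn–Yarm costing 33
Total via Ulver: 17 + 33 = 50 mi.

50 mi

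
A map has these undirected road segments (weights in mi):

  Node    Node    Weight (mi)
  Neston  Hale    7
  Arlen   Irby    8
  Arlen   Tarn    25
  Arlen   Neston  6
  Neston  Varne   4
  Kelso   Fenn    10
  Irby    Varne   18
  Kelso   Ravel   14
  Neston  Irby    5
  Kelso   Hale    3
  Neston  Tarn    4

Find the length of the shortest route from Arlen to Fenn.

26 mi

Settle nodes by increasing distance from Arlen:
Arlen: 0
Neston: 6  (via Arlen)
Irby: 8  (via Arlen)
Varne: 10  (via Neston)
Tarn: 10  (via Neston)
Hale: 13  (via Neston)
Kelso: 16  (via Hale)
Fenn: 26  (via Kelso)
Shortest route: Arlen–Neston–Hale–Kelso–Fenn = 26 mi.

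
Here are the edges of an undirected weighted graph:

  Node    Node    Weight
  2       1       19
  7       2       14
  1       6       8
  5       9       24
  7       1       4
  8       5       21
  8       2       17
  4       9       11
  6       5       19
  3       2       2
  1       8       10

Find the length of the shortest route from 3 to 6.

Candidate routes:
3 - 2 - 7 - 1 - 6: 2+14+4+8 = 28
3 - 2 - 1 - 6: 2+19+8 = 29
The minimum is 28 via 3 - 2 - 7 - 1 - 6.

28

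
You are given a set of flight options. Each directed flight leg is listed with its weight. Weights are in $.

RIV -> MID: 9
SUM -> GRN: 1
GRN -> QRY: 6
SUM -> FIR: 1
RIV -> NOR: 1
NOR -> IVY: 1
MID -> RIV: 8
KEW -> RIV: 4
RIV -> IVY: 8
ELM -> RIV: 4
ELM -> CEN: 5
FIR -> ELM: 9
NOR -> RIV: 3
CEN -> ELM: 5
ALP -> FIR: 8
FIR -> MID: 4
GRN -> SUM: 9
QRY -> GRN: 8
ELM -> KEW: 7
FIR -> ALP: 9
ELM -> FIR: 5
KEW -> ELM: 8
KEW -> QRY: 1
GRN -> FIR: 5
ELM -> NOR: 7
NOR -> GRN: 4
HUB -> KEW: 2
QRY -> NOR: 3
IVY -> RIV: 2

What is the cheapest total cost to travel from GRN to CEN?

Settle nodes by increasing distance from GRN:
GRN: 0
FIR: 5  (via GRN)
QRY: 6  (via GRN)
SUM: 9  (via GRN)
NOR: 9  (via QRY)
MID: 9  (via FIR)
IVY: 10  (via NOR)
RIV: 12  (via NOR)
ELM: 14  (via FIR)
ALP: 14  (via FIR)
CEN: 19  (via ELM)
Shortest route: GRN–FIR–ELM–CEN = $19.

$19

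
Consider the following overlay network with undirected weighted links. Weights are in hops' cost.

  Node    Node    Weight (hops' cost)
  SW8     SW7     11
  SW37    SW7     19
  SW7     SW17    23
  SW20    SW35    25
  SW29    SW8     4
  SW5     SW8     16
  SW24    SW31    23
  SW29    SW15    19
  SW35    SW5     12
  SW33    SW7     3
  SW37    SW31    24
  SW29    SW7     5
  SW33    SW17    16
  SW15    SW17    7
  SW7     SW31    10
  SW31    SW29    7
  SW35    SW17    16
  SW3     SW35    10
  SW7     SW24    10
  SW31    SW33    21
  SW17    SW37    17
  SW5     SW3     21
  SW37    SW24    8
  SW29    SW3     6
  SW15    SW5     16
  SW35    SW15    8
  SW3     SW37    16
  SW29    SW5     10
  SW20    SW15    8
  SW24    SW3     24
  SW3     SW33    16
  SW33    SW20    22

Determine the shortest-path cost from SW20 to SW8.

31 hops' cost

Compare a few routes:
SW20 - SW33 - SW7 - SW29 - SW8: 22+3+5+4 = 34
SW20 - SW15 - SW29 - SW8: 8+19+4 = 31
SW20 - SW15 - SW35 - SW3 - SW29 - SW8: 8+8+10+6+4 = 36
Cheapest is SW20 - SW15 - SW29 - SW8 at 31 hops' cost.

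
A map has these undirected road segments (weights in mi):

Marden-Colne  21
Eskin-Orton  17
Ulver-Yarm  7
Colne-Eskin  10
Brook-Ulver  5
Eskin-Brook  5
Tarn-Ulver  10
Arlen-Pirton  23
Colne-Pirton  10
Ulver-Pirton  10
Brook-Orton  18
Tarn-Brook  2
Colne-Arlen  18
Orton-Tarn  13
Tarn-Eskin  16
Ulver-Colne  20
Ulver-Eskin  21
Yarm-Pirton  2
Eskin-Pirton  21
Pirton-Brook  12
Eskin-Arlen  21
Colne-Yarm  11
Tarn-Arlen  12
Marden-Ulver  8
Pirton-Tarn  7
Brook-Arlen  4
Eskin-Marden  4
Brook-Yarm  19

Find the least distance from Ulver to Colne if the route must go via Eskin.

Best Ulver to Eskin: Ulver → Brook → Eskin costing 10
Shortest Eskin→Colne: Eskin → Colne = 10
Total via Eskin: 10 + 10 = 20 mi.

20 mi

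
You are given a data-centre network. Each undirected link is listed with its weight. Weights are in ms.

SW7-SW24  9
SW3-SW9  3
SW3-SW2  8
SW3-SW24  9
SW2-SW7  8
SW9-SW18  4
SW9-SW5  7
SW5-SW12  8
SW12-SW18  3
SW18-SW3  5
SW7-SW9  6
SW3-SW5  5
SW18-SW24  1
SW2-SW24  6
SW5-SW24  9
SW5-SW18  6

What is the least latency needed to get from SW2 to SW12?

10 ms

Enumerating some paths:
SW2 - SW3 - SW18 - SW12: 8+5+3 = 16
SW2 - SW24 - SW18 - SW12: 6+1+3 = 10
Cheapest is SW2 - SW24 - SW18 - SW12 at 10 ms.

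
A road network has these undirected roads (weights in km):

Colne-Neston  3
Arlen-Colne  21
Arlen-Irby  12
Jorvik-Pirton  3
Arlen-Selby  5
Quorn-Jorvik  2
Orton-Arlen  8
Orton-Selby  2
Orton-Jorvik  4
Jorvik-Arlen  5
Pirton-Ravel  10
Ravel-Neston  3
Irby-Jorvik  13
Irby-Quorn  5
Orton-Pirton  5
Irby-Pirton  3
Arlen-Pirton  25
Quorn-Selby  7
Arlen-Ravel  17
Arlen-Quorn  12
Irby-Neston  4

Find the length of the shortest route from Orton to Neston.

12 km

Running Dijkstra from Orton:
Orton: 0
Selby: 2  (via Orton)
Jorvik: 4  (via Orton)
Pirton: 5  (via Orton)
Quorn: 6  (via Jorvik)
Arlen: 7  (via Selby)
Irby: 8  (via Pirton)
Neston: 12  (via Irby)
Shortest route: Orton → Pirton → Irby → Neston = 12 km.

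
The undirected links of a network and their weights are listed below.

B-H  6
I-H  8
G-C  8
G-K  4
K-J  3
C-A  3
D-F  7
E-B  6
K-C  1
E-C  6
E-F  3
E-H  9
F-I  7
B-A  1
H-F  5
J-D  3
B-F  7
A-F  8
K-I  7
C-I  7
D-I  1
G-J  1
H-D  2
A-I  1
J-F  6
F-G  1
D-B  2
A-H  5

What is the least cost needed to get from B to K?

5

Compare a few routes:
B–A–C–K: 1+3+1 = 5
B–D–J–K: 2+3+3 = 8
Cheapest is B–A–C–K at 5.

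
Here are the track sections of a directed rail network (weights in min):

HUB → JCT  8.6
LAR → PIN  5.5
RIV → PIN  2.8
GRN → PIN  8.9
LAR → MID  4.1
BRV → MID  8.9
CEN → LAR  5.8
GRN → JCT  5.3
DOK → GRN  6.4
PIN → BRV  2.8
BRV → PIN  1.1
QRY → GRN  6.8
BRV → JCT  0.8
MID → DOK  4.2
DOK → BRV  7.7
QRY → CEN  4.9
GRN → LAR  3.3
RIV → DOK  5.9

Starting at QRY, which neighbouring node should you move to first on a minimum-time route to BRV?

GRN

Enumerating some paths:
QRY → GRN → LAR → PIN → BRV: 6.8+3.3+5.5+2.8 = 18.4
QRY → GRN → PIN → BRV: 6.8+8.9+2.8 = 18.5
The minimum is 18.4 min via QRY → GRN → LAR → PIN → BRV.
So from QRY the first move is to GRN.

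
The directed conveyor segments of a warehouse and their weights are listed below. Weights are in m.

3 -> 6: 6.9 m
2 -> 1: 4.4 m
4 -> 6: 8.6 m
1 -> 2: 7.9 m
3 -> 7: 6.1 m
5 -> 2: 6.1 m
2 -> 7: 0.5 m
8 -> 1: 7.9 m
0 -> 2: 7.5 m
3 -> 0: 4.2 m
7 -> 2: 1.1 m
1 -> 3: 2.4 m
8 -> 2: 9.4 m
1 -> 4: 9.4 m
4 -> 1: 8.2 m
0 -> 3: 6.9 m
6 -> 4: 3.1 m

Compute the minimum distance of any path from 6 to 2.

Candidate routes:
6 - 4 - 1 - 3 - 7 - 2: 3.1+8.2+2.4+6.1+1.1 = 20.9
6 - 4 - 1 - 2: 3.1+8.2+7.9 = 19.2
Cheapest is 6 - 4 - 1 - 2 at 19.2 m.

19.2 m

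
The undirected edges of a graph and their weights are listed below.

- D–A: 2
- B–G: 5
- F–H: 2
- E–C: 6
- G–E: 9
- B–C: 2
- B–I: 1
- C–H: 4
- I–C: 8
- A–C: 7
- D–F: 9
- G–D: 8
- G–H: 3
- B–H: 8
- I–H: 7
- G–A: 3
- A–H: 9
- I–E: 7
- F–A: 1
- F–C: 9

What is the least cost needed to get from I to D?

11

Enumerating some paths:
I–B–C–A–D: 1+2+7+2 = 12
I–B–G–A–D: 1+5+3+2 = 11
Cheapest is I–B–G–A–D at 11.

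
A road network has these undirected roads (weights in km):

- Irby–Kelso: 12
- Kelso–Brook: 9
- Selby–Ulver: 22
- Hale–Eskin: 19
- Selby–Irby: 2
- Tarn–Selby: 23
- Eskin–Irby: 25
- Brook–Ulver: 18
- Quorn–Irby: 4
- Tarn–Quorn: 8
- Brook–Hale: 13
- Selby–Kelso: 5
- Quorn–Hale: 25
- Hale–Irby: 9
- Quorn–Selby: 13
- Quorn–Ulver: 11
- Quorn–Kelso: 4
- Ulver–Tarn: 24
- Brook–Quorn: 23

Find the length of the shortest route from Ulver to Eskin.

Compare a few routes:
Ulver - Quorn - Irby - Hale - Eskin: 11+4+9+19 = 43
Ulver - Quorn - Irby - Eskin: 11+4+25 = 40
Ulver - Quorn - Kelso - Selby - Irby - Eskin: 11+4+5+2+25 = 47
The minimum is 40 km via Ulver - Quorn - Irby - Eskin.

40 km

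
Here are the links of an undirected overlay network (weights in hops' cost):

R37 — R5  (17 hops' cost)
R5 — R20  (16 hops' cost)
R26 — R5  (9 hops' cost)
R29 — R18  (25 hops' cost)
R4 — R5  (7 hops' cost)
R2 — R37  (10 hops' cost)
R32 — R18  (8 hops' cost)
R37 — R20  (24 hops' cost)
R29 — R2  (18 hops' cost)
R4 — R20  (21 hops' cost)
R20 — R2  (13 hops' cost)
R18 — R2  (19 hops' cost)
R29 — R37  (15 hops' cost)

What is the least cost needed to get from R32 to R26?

Settle nodes by increasing distance from R32:
R32: 0
R18: 8  (via R32)
R2: 27  (via R18)
R29: 33  (via R18)
R37: 37  (via R2)
R20: 40  (via R2)
R5: 54  (via R37)
R4: 61  (via R20)
R26: 63  (via R5)
Shortest route: R32 → R18 → R2 → R37 → R5 → R26 = 63 hops' cost.

63 hops' cost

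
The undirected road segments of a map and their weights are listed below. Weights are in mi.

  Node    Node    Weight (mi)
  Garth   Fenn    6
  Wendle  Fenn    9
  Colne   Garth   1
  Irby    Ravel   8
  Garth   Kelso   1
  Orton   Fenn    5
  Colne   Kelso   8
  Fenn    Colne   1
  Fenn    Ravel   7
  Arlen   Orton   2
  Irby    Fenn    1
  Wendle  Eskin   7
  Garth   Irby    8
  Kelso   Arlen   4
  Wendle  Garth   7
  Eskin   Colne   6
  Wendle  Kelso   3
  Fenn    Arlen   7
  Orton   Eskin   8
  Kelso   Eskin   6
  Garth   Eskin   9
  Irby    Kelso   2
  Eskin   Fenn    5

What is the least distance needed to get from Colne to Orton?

Enumerating some paths:
Colne → Fenn → Irby → Kelso → Arlen → Orton: 1+1+2+4+2 = 10
Colne → Fenn → Arlen → Orton: 1+7+2 = 10
Colne → Garth → Kelso → Arlen → Orton: 1+1+4+2 = 8
Colne → Fenn → Orton: 1+5 = 6
The minimum is 6 mi via Colne → Fenn → Orton.

6 mi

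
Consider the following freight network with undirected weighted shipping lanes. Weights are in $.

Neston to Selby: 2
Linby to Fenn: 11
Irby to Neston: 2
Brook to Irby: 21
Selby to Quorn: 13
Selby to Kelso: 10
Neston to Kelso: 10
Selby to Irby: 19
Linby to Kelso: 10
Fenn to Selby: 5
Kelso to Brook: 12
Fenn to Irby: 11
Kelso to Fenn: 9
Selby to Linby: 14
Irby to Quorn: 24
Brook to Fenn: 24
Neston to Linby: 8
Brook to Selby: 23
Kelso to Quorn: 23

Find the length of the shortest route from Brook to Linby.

Shortest distances from Brook:
Brook: 0
Kelso: 12  (via Brook)
Fenn: 21  (via Kelso)
Irby: 21  (via Brook)
Selby: 22  (via Kelso)
Neston: 22  (via Kelso)
Linby: 22  (via Kelso)
Shortest route: Brook–Kelso–Linby = $22.

$22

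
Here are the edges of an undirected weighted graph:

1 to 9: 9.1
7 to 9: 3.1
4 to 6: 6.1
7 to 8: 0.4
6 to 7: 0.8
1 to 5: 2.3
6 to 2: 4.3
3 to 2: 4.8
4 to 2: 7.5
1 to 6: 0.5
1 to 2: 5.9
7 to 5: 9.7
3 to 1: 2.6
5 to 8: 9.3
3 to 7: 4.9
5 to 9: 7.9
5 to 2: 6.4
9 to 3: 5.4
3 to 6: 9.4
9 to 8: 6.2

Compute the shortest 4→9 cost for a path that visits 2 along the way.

15.7

Best 4 to 2: 4–2 costing 7.5
Best 2 to 9: 2–6–7–9 costing 8.2
Total via 2: 7.5 + 8.2 = 15.7.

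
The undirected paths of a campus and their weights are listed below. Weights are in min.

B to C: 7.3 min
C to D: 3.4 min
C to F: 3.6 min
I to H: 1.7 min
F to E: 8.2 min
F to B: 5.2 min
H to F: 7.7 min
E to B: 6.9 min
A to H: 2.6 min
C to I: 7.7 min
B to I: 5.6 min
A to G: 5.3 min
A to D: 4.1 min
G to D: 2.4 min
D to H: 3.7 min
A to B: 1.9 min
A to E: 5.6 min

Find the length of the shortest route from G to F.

Enumerating some paths:
G → A → B → F: 5.3+1.9+5.2 = 12.4
G → D → A → B → F: 2.4+4.1+1.9+5.2 = 13.6
G → D → C → F: 2.4+3.4+3.6 = 9.4
The minimum is 9.4 min via G → D → C → F.

9.4 min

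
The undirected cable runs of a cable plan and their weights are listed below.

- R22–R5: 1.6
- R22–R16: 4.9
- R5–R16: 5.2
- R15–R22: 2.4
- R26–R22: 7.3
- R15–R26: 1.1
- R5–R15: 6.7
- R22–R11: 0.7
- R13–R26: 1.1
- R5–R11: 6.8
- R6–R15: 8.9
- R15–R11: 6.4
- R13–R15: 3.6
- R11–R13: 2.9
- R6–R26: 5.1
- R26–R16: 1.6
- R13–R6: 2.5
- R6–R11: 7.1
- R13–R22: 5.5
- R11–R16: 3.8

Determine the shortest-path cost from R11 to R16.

Enumerating some paths:
R11 → R22 → R16: 0.7+4.9 = 5.6
R11 → R16: 3.8 = 3.8
Cheapest is R11 → R16 at 3.8.

3.8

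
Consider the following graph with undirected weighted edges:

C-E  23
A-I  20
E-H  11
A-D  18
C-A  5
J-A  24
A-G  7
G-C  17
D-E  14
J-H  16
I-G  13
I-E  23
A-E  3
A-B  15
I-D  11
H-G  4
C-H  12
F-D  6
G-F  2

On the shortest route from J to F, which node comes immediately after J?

Enumerating some paths:
J–H–G–F: 16+4+2 = 22
J–A–G–F: 24+7+2 = 33
J–H–E–A–G–F: 16+11+3+7+2 = 39
The minimum is 22 via J–H–G–F.
So from J the first move is to H.

H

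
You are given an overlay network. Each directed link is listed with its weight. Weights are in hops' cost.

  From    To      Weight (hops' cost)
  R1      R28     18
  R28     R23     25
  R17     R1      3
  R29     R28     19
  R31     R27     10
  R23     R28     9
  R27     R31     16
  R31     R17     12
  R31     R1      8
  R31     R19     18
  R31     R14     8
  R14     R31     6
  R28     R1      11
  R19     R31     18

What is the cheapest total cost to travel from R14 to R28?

Compare a few routes:
R14–R31–R1–R28: 6+8+18 = 32
R14–R31–R17–R1–R28: 6+12+3+18 = 39
Cheapest is R14–R31–R1–R28 at 32 hops' cost.

32 hops' cost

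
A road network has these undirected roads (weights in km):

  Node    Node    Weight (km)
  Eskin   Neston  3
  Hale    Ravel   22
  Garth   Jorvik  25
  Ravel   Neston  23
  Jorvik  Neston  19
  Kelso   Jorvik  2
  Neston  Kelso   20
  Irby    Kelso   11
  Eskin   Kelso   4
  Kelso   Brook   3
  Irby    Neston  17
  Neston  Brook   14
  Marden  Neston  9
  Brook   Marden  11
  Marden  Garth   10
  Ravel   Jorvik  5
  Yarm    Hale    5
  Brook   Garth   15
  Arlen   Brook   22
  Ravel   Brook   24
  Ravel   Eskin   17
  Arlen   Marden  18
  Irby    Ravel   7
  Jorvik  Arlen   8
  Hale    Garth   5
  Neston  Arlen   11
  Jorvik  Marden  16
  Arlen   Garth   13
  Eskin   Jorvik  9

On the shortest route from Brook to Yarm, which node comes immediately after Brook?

Candidate routes:
Brook–Marden–Garth–Hale–Yarm: 11+10+5+5 = 31
Brook–Kelso–Jorvik–Ravel–Hale–Yarm: 3+2+5+22+5 = 37
Brook–Garth–Hale–Yarm: 15+5+5 = 25
Brook–Kelso–Jorvik–Arlen–Garth–Hale–Yarm: 3+2+8+13+5+5 = 36
Cheapest is Brook–Garth–Hale–Yarm at 25 km.
So from Brook the first move is to Garth.

Garth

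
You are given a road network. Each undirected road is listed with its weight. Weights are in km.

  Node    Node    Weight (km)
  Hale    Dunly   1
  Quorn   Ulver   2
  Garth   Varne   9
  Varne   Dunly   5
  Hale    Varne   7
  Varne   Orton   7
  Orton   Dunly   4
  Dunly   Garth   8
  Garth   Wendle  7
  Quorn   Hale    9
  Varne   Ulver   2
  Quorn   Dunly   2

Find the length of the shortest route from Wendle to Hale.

16 km

Candidate routes:
Wendle → Garth → Varne → Ulver → Quorn → Dunly → Hale: 7+9+2+2+2+1 = 23
Wendle → Garth → Varne → Dunly → Hale: 7+9+5+1 = 22
Wendle → Garth → Dunly → Hale: 7+8+1 = 16
Wendle → Garth → Varne → Hale: 7+9+7 = 23
The minimum is 16 km via Wendle → Garth → Dunly → Hale.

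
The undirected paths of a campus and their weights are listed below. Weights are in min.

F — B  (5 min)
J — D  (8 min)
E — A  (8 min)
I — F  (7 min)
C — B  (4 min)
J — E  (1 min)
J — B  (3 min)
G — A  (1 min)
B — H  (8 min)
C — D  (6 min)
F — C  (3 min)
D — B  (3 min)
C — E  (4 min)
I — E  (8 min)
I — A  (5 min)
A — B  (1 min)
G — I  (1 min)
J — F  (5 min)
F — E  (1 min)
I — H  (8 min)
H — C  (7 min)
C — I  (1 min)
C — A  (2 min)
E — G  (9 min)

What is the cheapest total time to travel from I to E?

5 min

Shortest distances from I:
I: 0
C: 1  (via I)
G: 1  (via I)
A: 2  (via G)
B: 3  (via A)
F: 4  (via C)
E: 5  (via C)
Shortest route: I → C → E = 5 min.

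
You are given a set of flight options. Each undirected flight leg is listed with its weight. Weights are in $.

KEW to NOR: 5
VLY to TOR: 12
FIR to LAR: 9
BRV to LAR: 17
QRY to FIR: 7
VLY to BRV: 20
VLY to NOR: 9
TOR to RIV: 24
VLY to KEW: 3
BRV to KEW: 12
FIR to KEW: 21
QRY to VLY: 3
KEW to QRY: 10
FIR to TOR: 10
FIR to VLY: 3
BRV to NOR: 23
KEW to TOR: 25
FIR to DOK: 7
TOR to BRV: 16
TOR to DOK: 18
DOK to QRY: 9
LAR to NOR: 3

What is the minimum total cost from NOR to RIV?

Running Dijkstra from NOR:
NOR: 0
LAR: 3  (via NOR)
KEW: 5  (via NOR)
VLY: 8  (via KEW)
QRY: 11  (via VLY)
FIR: 11  (via VLY)
BRV: 17  (via KEW)
DOK: 18  (via FIR)
TOR: 20  (via VLY)
RIV: 44  (via TOR)
Shortest route: NOR–KEW–VLY–TOR–RIV = $44.

$44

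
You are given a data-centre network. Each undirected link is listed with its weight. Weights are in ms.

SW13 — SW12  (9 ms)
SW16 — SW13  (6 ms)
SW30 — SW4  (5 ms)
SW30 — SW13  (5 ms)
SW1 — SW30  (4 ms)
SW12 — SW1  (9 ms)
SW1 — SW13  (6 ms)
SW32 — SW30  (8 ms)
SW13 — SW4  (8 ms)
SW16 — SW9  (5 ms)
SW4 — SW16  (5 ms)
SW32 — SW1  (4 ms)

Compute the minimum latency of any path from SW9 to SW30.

Candidate routes:
SW9 → SW16 → SW13 → SW30: 5+6+5 = 16
SW9 → SW16 → SW4 → SW30: 5+5+5 = 15
The minimum is 15 ms via SW9 → SW16 → SW4 → SW30.

15 ms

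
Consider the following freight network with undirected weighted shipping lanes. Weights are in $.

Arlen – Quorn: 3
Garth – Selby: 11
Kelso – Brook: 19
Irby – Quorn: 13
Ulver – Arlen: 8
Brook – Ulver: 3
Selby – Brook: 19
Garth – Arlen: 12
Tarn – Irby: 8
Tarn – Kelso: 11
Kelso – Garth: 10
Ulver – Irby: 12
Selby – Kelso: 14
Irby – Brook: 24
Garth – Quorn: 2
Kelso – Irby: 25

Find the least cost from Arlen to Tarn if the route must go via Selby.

$41

Shortest Arlen→Selby: Arlen → Quorn → Garth → Selby = 16
Best Selby to Tarn: Selby → Kelso → Tarn costing 25
Total via Selby: 16 + 25 = $41.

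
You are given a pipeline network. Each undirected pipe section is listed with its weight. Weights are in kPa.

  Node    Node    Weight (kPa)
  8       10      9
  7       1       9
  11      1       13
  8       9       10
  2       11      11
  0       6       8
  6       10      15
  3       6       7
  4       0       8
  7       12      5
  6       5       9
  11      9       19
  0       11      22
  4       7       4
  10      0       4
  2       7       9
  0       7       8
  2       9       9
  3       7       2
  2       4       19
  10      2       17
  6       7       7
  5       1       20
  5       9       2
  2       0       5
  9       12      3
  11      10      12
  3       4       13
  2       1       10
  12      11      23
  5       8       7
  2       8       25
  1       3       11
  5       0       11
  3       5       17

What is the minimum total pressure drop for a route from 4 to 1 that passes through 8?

47 kPa

Shortest 4→8: 4–0–10–8 = 21
Shortest 8→1: 8–5–9–12–7–1 = 26
Total via 8: 21 + 26 = 47 kPa.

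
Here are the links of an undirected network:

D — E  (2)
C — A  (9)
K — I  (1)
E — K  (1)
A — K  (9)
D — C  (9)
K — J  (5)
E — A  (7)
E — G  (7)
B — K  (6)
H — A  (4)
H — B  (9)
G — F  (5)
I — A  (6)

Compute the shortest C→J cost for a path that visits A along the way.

21

Best C to A: C–A costing 9
Best A to J: A–I–K–J costing 12
Total via A: 9 + 12 = 21.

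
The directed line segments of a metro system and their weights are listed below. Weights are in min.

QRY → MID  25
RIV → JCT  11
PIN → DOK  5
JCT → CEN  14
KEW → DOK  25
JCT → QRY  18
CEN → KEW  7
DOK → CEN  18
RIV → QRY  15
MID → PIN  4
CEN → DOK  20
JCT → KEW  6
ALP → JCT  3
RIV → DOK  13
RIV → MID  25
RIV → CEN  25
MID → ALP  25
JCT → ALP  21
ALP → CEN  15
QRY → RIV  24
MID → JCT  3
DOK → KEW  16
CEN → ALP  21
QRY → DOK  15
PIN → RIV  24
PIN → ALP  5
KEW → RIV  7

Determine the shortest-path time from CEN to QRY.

29 min

Shortest distances from CEN:
CEN: 0
KEW: 7  (via CEN)
RIV: 14  (via KEW)
DOK: 20  (via CEN)
ALP: 21  (via CEN)
JCT: 24  (via ALP)
QRY: 29  (via RIV)
Shortest route: CEN–KEW–RIV–QRY = 29 min.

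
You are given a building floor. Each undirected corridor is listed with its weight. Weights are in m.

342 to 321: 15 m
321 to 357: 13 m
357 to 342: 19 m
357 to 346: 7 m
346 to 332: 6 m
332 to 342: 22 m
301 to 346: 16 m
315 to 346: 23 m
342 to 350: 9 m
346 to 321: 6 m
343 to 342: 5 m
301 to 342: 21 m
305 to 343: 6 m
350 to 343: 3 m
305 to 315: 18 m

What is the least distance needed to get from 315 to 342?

29 m

Enumerating some paths:
315–305–343–350–342: 18+6+3+9 = 36
315–346–321–342: 23+6+15 = 44
315–346–357–342: 23+7+19 = 49
315–305–343–342: 18+6+5 = 29
The minimum is 29 m via 315–305–343–342.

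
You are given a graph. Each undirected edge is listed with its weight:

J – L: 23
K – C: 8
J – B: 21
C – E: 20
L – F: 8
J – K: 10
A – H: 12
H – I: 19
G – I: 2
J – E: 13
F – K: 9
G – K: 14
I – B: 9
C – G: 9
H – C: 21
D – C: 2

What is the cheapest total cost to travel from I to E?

31

Shortest distances from I:
I: 0
G: 2  (via I)
B: 9  (via I)
C: 11  (via G)
D: 13  (via C)
K: 16  (via G)
H: 19  (via I)
F: 25  (via K)
J: 26  (via K)
A: 31  (via H)
E: 31  (via C)
Shortest route: I → G → C → E = 31.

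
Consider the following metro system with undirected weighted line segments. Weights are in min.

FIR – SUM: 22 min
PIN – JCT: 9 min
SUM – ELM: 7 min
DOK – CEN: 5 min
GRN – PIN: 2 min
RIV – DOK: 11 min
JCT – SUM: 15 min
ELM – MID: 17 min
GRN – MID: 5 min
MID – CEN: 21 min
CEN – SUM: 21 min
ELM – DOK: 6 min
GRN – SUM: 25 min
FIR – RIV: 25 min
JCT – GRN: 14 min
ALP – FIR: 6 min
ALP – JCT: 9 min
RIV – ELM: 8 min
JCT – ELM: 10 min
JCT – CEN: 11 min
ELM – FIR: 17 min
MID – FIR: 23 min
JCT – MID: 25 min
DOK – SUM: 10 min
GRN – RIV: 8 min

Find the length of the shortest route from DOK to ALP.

Candidate routes:
DOK → CEN → JCT → ALP: 5+11+9 = 25
DOK → ELM → FIR → ALP: 6+17+6 = 29
Cheapest is DOK → CEN → JCT → ALP at 25 min.

25 min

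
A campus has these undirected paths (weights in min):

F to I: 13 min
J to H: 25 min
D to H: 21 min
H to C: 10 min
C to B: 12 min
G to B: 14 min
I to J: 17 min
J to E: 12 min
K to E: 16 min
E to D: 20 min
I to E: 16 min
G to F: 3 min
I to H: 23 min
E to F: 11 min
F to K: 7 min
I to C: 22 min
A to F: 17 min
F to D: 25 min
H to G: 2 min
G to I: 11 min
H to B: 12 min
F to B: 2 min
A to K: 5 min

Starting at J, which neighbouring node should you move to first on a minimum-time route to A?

E

Candidate routes:
J–E–F–K–A: 12+11+7+5 = 35
J–E–K–A: 12+16+5 = 33
The minimum is 33 min via J–E–K–A.
So from J the first move is to E.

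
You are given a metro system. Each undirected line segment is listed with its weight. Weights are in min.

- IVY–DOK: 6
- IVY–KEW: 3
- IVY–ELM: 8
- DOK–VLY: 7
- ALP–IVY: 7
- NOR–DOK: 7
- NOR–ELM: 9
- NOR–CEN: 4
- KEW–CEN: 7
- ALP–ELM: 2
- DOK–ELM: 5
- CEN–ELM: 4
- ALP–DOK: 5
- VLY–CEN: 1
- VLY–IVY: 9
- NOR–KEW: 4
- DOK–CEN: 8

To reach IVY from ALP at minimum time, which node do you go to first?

Enumerating some paths:
ALP → ELM → IVY: 2+8 = 10
ALP → IVY: 7 = 7
Cheapest is ALP → IVY at 7 min.
So from ALP the first move is to IVY.

IVY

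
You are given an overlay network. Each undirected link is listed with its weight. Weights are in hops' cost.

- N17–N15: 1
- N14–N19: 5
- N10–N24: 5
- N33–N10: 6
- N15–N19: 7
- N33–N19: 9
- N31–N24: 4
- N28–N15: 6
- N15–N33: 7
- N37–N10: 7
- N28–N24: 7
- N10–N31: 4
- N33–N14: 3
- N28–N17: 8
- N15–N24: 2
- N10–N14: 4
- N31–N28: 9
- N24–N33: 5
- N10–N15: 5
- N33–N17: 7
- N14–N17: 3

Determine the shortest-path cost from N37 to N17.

13 hops' cost

Enumerating some paths:
N37–N10–N24–N15–N17: 7+5+2+1 = 15
N37–N10–N15–N17: 7+5+1 = 13
N37–N10–N14–N17: 7+4+3 = 14
N37–N10–N31–N24–N15–N17: 7+4+4+2+1 = 18
The minimum is 13 hops' cost via N37–N10–N15–N17.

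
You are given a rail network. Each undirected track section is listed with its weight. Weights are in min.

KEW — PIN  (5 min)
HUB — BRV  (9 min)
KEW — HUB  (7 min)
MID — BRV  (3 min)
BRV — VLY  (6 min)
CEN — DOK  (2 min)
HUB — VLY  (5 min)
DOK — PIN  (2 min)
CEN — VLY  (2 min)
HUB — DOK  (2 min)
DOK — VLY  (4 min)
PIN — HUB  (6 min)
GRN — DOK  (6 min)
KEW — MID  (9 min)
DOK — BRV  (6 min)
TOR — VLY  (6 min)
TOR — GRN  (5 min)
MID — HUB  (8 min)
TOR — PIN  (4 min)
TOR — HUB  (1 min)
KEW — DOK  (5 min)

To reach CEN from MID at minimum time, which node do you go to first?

BRV

Candidate routes:
MID → BRV → DOK → CEN: 3+6+2 = 11
MID → HUB → DOK → CEN: 8+2+2 = 12
Cheapest is MID → BRV → DOK → CEN at 11 min.
So from MID the first move is to BRV.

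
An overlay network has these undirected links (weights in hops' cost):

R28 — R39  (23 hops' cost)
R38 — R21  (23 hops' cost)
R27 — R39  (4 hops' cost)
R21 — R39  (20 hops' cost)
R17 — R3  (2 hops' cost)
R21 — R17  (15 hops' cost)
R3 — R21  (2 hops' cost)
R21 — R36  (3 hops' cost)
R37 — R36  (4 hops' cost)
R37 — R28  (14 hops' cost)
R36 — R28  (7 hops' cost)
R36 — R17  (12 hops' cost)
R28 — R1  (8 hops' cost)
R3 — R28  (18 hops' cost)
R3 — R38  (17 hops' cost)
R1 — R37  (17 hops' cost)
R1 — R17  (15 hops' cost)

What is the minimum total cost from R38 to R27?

43 hops' cost

Candidate routes:
R38–R3–R21–R39–R27: 17+2+20+4 = 43
R38–R3–R17–R21–R39–R27: 17+2+15+20+4 = 58
R38–R3–R21–R36–R28–R39–R27: 17+2+3+7+23+4 = 56
R38–R21–R39–R27: 23+20+4 = 47
The minimum is 43 hops' cost via R38–R3–R21–R39–R27.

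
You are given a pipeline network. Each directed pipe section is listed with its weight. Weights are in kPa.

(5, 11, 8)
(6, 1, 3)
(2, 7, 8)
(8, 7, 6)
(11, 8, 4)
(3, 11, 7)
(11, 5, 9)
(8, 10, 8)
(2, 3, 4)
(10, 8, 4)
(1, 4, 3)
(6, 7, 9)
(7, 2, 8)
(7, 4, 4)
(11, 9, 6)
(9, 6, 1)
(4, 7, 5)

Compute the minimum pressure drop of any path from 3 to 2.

Compare a few routes:
3–11–9–6–7–2: 7+6+1+9+8 = 31
3–11–8–7–2: 7+4+6+8 = 25
3–11–9–6–1–4–7–2: 7+6+1+3+3+5+8 = 33
Cheapest is 3–11–8–7–2 at 25 kPa.

25 kPa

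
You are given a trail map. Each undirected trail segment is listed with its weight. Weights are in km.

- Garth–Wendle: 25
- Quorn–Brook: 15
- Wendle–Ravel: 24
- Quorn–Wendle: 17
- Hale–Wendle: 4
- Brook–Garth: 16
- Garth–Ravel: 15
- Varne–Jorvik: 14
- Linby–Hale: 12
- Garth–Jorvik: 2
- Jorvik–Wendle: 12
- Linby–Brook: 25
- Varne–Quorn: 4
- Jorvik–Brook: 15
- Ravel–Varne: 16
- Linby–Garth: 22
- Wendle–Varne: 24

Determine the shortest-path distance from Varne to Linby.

Compare a few routes:
Varne → Jorvik → Garth → Linby: 14+2+22 = 38
Varne → Quorn → Wendle → Hale → Linby: 4+17+4+12 = 37
Varne → Wendle → Hale → Linby: 24+4+12 = 40
Varne → Jorvik → Wendle → Hale → Linby: 14+12+4+12 = 42
Cheapest is Varne → Quorn → Wendle → Hale → Linby at 37 km.

37 km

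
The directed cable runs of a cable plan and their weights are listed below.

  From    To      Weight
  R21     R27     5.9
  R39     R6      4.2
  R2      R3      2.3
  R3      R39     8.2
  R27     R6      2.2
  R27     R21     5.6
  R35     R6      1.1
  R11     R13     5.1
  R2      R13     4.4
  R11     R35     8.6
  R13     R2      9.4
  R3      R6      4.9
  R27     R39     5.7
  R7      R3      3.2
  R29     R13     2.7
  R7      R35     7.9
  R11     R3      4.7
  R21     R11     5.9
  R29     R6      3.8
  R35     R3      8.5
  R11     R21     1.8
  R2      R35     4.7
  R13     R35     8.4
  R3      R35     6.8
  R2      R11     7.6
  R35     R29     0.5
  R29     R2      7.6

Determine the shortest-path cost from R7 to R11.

23.6

Enumerating some paths:
R7 → R3 → R35 → R29 → R2 → R11: 3.2+6.8+0.5+7.6+7.6 = 25.7
R7 → R35 → R29 → R2 → R11: 7.9+0.5+7.6+7.6 = 23.6
Cheapest is R7 → R35 → R29 → R2 → R11 at 23.6.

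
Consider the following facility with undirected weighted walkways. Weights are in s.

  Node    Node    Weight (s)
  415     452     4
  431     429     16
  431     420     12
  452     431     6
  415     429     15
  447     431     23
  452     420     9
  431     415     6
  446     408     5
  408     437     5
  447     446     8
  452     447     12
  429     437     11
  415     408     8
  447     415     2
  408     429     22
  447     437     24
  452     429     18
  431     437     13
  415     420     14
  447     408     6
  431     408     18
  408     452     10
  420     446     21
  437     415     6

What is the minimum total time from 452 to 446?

14 s

Enumerating some paths:
452 → 408 → 446: 10+5 = 15
452 → 415 → 447 → 446: 4+2+8 = 14
Cheapest is 452 → 415 → 447 → 446 at 14 s.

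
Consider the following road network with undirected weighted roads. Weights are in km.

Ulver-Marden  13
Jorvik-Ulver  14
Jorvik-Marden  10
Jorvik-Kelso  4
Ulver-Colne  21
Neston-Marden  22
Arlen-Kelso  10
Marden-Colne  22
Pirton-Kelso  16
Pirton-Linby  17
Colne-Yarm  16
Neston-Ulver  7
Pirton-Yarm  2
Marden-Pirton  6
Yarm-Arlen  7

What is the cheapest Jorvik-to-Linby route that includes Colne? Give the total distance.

Best Jorvik to Colne: Jorvik → Marden → Colne costing 32
Best Colne to Linby: Colne → Yarm → Pirton → Linby costing 35
Total via Colne: 32 + 35 = 67 km.

67 km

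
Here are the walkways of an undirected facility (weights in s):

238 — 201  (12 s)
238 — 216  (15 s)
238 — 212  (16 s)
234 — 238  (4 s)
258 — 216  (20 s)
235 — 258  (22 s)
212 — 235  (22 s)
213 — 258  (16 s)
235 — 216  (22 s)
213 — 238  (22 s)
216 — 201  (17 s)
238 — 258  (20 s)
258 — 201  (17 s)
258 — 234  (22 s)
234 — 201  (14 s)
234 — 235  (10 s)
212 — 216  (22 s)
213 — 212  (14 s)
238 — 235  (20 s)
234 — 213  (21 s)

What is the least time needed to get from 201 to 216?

17 s

Compare a few routes:
201–238–216: 12+15 = 27
201–234–238–216: 14+4+15 = 33
201–258–216: 17+20 = 37
201–216: 17 = 17
Cheapest is 201–216 at 17 s.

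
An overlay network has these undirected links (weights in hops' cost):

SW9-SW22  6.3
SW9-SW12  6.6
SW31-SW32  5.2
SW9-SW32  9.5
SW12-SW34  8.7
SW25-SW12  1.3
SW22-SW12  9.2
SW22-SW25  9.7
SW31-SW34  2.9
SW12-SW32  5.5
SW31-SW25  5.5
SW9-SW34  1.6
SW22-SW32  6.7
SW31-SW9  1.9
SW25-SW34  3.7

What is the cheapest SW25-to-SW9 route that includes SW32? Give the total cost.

13.9 hops' cost

Best SW25 to SW32: SW25–SW12–SW32 costing 6.8
Shortest SW32→SW9: SW32–SW31–SW9 = 7.1
Total via SW32: 6.8 + 7.1 = 13.9 hops' cost.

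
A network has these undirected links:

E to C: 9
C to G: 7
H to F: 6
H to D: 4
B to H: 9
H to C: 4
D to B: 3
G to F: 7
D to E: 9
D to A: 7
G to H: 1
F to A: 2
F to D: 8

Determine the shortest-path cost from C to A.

12

Compare a few routes:
C–H–D–A: 4+4+7 = 15
C–H–F–A: 4+6+2 = 12
C–H–G–F–A: 4+1+7+2 = 14
The minimum is 12 via C–H–F–A.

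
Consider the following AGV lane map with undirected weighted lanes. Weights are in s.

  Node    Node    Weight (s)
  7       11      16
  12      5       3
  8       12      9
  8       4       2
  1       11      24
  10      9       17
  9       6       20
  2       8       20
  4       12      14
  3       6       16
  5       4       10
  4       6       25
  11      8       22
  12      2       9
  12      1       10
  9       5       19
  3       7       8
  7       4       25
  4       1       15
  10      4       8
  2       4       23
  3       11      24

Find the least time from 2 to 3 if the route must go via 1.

67 s

Shortest 2→1: 2–12–1 = 19
Best 1 to 3: 1–11–3 costing 48
Total via 1: 19 + 48 = 67 s.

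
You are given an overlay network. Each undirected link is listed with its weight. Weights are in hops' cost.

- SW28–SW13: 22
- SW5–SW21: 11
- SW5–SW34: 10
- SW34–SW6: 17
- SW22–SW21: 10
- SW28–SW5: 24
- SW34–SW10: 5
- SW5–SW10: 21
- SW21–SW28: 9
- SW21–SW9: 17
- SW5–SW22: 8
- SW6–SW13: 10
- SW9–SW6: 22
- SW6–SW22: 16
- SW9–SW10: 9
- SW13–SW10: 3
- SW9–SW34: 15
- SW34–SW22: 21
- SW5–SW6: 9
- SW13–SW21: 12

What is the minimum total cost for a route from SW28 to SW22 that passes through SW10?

47 hops' cost

Shortest SW28→SW10: SW28 → SW21 → SW13 → SW10 = 24
Best SW10 to SW22: SW10 → SW34 → SW5 → SW22 costing 23
Total via SW10: 24 + 23 = 47 hops' cost.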